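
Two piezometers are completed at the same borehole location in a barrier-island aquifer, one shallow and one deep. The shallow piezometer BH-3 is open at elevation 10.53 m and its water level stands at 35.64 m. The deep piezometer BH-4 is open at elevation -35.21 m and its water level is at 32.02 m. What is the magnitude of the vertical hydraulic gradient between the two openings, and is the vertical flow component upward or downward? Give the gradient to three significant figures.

|i_v| ≈ 0.0791; vertical flow is downward

Total head at BH-3: h = 35.64 m (water level in the standpipe).
Total head at BH-4: h = 32.02 m.
Δh = h(BH-3) − h(BH-4) = 35.64 − 32.02 = 3.62 m.
Vertical separation Δz = 10.53 − (-35.21) = 45.74 m.
|i_v| = |Δh| / Δz = 3.62 / 45.74 = 0.0791.
Head is higher in the shallow piezometer, so vertical flow is downward (recharge condition).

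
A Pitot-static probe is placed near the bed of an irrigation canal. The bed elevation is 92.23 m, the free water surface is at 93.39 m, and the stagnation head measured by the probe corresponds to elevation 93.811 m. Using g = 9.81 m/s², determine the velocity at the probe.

v ≈ 2.87 m/s

Near the bed, under hydrostatic conditions, the piezometric head (z + ψ) equals the free-surface elevation, 93.39 m.
Velocity head = total − piezometric = 93.811 − 93.39 = 0.421 m.
v = √(2g·h_v) = √(2 × 9.81 × 0.421) = 2.87 m/s.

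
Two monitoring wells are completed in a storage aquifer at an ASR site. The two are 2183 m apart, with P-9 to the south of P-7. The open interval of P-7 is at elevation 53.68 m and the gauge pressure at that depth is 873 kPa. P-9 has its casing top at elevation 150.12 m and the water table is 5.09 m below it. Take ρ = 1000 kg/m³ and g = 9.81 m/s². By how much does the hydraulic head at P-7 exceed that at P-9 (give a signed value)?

Pressure head at P-7: ψ = P/(ρg) = 873×1000 / (1000 × 9.81) = 88.99 m.
Total head at P-7: h = z + ψ = 53.68 + 88.99 = 142.67 m.
Total head at P-9: h = 150.12 − 5.09 = 145.03 m.
Head difference: h(P-7) − h(P-9) = 142.67 − 145.03 = -2.36 m.

Δh ≈ -2.36 m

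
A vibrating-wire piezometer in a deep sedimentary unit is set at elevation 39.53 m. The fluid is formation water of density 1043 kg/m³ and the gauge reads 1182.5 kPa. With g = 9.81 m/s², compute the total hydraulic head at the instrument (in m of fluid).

ψ = P/(ρg) = 1182.5×1000 / (1043 × 9.81) = 115.57 m.
h = z + ψ = 39.53 + 115.57 = 155.10 m.

h ≈ 155.10 m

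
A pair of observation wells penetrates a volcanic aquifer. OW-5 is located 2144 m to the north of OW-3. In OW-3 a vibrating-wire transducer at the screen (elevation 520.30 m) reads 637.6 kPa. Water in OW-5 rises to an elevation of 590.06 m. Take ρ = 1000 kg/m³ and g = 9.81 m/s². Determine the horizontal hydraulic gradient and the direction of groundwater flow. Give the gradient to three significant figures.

Pressure head at OW-3: ψ = P/(ρg) = 637.6×1000 / (1000 × 9.81) = 64.99 m.
Total head at OW-3: h = z + ψ = 520.30 + 64.99 = 585.29 m.
Total head at OW-5: h = 590.06 m (water level in the piezometer is the total head).
Head difference: h(OW-3) − h(OW-5) = 585.29 − 590.06 = -4.77 m.
Hydraulic gradient: i = |Δh| / L = 4.77 / 2144 = 0.00222.
Flow is from higher to lower head: from OW-5 toward OW-3, i.e. toward the south.

i ≈ 0.00222; groundwater flows toward the south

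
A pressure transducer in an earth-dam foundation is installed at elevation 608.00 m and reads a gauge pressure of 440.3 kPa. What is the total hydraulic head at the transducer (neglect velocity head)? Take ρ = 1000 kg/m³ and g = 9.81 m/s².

h ≈ 652.88 m

ψ = P/(ρg) = 440.3×1000 / (1000 × 9.81) = 44.88 m.
h = z + ψ = 608.00 + 44.88 = 652.88 m.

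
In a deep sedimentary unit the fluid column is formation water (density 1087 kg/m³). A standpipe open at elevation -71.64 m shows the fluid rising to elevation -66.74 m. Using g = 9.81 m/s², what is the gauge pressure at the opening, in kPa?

Pressure head ψ = h − z = -66.74 − (-71.64) = 4.90 m.
P = ρgψ = 1087 × 9.81 × 4.90 = 52251 Pa ≈ 52.3 kPa.

P ≈ 52.3 kPa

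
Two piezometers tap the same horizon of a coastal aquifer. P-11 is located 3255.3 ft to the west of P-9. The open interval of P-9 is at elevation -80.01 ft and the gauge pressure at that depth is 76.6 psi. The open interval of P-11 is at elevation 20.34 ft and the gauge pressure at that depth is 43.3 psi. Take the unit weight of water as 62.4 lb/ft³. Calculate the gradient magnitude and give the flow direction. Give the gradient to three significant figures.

Pressure head at P-9: ψ = 144·P/γ = 144 × 76.6 / 62.4 = 176.77 ft.
Total head at P-9: h = z + ψ = -80.01 + 176.77 = 96.76 ft.
Pressure head at P-11: ψ = 144·P/γ = 144 × 43.3 / 62.4 = 99.92 ft.
Total head at P-11: h = z + ψ = 20.34 + 99.92 = 120.26 ft.
Head difference: h(P-9) − h(P-11) = 96.76 − 120.26 = -23.50 ft.
Hydraulic gradient: i = |Δh| / L = 23.50 / 3255.3 = 0.00722.
Flow is from higher to lower head: from P-11 toward P-9, i.e. toward the east.

i ≈ 0.00722; groundwater flows toward the east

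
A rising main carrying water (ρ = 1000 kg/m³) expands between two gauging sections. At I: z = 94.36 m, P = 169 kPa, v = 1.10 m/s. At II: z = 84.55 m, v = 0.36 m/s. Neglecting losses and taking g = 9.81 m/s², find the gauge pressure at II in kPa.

Pressure head at I: ψ₁ = P₁/(ρg) = 169×1000 / (1000 × 9.81) = 17.23 m.
Velocity heads: v₁²/2g = 1.10²/19.62 = 0.062 m; v₂²/2g = 0.36²/19.62 = 0.007 m.
Total head H = z₁ + ψ₁ + v₁²/2g = 94.36 + 17.23 + 0.062 = 111.65 m.
ψ₂ = H − z₂ − v₂²/2g = 111.65 − 84.55 − 0.007 = 27.09 m.
P₂ = ρgψ₂ = 1000 × 9.81 × 27.09 ≈ 266 kPa.

P₂ ≈ 266 kPa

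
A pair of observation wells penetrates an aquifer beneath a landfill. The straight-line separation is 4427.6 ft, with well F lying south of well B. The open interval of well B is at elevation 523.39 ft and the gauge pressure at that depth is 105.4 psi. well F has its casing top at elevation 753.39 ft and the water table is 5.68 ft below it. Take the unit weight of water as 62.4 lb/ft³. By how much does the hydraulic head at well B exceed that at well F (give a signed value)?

Pressure head at well B: ψ = 144·P/γ = 144 × 105.4 / 62.4 = 243.23 ft.
Total head at well B: h = z + ψ = 523.39 + 243.23 = 766.62 ft.
Total head at well F: h = 753.39 − 5.68 = 747.71 ft.
Head difference: h(well B) − h(well F) = 766.62 − 747.71 = 18.91 ft.

Δh ≈ 18.91 ft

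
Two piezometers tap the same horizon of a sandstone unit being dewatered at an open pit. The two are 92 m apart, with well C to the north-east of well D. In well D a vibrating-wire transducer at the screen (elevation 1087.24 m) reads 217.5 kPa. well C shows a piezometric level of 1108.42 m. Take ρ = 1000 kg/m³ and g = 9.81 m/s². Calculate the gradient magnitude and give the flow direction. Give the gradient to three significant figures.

Pressure head at well D: ψ = P/(ρg) = 217.5×1000 / (1000 × 9.81) = 22.17 m.
Total head at well D: h = z + ψ = 1087.24 + 22.17 = 1109.41 m.
Total head at well C: h = 1108.42 m (water level in the piezometer is the total head).
Head difference: h(well D) − h(well C) = 1109.41 − 1108.42 = 0.99 m.
Hydraulic gradient: i = |Δh| / L = 0.99 / 92 = 0.0108.
Flow is from higher to lower head: from well D toward well C, i.e. toward the north-east.

i ≈ 0.0108; groundwater flows toward the north-east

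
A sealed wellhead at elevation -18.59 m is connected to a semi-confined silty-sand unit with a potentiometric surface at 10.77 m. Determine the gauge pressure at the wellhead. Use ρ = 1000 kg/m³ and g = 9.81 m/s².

Head above the cap: Δh = 10.77 − (-18.59) = 29.36 m.
P = ρgΔh = 1000 × 9.81 × 29.36 = 288022 Pa ≈ 288 kPa.

P ≈ 288 kPa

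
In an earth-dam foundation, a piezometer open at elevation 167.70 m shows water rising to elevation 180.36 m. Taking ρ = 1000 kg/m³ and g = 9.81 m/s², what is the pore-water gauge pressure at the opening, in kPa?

P ≈ 124 kPa

Pressure head ψ = h − z = 180.36 − 167.70 = 12.66 m.
P = ρgψ = 1000 × 9.81 × 12.66 = 124195 Pa ≈ 124 kPa.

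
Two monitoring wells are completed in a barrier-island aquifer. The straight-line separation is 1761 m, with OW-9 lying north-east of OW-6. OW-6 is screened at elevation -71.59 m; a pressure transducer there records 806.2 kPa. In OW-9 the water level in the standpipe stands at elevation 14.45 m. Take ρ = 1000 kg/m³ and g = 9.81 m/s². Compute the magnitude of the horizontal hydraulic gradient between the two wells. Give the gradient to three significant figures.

i ≈ 0.00219

Pressure head at OW-6: ψ = P/(ρg) = 806.2×1000 / (1000 × 9.81) = 82.18 m.
Total head at OW-6: h = z + ψ = -71.59 + 82.18 = 10.59 m.
Total head at OW-9: h = 14.45 m (water level in the piezometer is the total head).
Head difference: h(OW-6) − h(OW-9) = 10.59 − 14.45 = -3.86 m.
Hydraulic gradient: i = |Δh| / L = 3.86 / 1761 = 0.00219.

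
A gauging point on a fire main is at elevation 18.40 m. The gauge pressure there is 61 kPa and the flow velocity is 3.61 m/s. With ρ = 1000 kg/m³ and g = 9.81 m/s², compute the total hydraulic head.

h ≈ 25.28 m

Pressure head ψ = P/(ρg) = 61×1000 / (1000 × 9.81) = 6.22 m.
Velocity head = v²/(2g) = 3.61² / (2 × 9.81) = 0.664 m.
h = z + ψ + v²/(2g) = 18.40 + 6.22 + 0.664 = 25.28 m.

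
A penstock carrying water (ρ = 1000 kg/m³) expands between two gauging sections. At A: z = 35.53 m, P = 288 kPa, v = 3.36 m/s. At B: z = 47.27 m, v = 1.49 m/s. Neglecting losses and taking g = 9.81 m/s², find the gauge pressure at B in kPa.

P₂ ≈ 177 kPa

Pressure head at A: ψ₁ = P₁/(ρg) = 288×1000 / (1000 × 9.81) = 29.36 m.
Velocity heads: v₁²/2g = 3.36²/19.62 = 0.575 m; v₂²/2g = 1.49²/19.62 = 0.113 m.
Total head H = z₁ + ψ₁ + v₁²/2g = 35.53 + 29.36 + 0.575 = 65.47 m.
ψ₂ = H − z₂ − v₂²/2g = 65.47 − 47.27 − 0.113 = 18.09 m.
P₂ = ρgψ₂ = 1000 × 9.81 × 18.09 ≈ 177 kPa.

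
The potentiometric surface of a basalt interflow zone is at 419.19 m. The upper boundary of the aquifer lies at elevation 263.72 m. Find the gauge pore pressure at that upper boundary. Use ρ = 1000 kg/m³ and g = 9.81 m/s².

P ≈ 1530 kPa

Pressure head at the aquifer top: ψ = h − z = 419.19 − 263.72 = 155.47 m.
P = ρgψ = 1000 × 9.81 × 155.47 = 1525161 Pa ≈ 1530 kPa.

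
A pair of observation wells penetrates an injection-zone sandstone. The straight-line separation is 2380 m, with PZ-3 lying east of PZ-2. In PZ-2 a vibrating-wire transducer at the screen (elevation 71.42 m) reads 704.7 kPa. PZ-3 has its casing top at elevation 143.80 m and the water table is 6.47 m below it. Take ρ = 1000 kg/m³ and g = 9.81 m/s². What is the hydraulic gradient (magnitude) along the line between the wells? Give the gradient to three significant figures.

Pressure head at PZ-2: ψ = P/(ρg) = 704.7×1000 / (1000 × 9.81) = 71.83 m.
Total head at PZ-2: h = z + ψ = 71.42 + 71.83 = 143.25 m.
Total head at PZ-3: h = 143.80 − 6.47 = 137.33 m.
Head difference: h(PZ-2) − h(PZ-3) = 143.25 − 137.33 = 5.92 m.
Hydraulic gradient: i = |Δh| / L = 5.92 / 2380 = 0.00249.

i ≈ 0.00249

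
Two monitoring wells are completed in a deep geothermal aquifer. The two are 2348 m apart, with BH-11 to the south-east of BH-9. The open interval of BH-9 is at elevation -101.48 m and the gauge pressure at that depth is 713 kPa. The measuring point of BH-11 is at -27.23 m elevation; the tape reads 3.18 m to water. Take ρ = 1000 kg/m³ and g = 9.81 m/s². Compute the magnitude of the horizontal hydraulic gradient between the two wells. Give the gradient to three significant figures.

i ≈ 0.000686

Pressure head at BH-9: ψ = P/(ρg) = 713×1000 / (1000 × 9.81) = 72.68 m.
Total head at BH-9: h = z + ψ = -101.48 + 72.68 = -28.80 m.
Total head at BH-11: h = -27.23 − 3.18 = -30.41 m.
Head difference: h(BH-9) − h(BH-11) = -28.80 − (-30.41) = 1.61 m.
Hydraulic gradient: i = |Δh| / L = 1.61 / 2348 = 0.000686.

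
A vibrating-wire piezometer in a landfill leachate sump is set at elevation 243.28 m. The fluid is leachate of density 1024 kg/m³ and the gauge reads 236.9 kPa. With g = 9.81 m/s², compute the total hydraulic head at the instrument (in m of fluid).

ψ = P/(ρg) = 236.9×1000 / (1024 × 9.81) = 23.58 m.
h = z + ψ = 243.28 + 23.58 = 266.86 m.

h ≈ 266.86 m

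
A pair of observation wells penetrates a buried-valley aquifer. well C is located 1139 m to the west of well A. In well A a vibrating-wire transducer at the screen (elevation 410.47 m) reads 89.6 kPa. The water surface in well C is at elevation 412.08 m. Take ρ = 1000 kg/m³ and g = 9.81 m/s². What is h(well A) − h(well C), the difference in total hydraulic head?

Pressure head at well A: ψ = P/(ρg) = 89.6×1000 / (1000 × 9.81) = 9.13 m.
Total head at well A: h = z + ψ = 410.47 + 9.13 = 419.60 m.
Total head at well C: h = 412.08 m (water level in the piezometer is the total head).
Head difference: h(well A) − h(well C) = 419.60 − 412.08 = 7.52 m.

Δh ≈ 7.52 m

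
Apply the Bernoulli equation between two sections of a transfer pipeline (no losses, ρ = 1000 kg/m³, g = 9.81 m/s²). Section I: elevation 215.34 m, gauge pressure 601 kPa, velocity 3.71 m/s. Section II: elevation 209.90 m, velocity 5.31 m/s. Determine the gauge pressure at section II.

Pressure head at I: ψ₁ = P₁/(ρg) = 601×1000 / (1000 × 9.81) = 61.26 m.
Velocity heads: v₁²/2g = 3.71²/19.62 = 0.702 m; v₂²/2g = 5.31²/19.62 = 1.437 m.
Total head H = z₁ + ψ₁ + v₁²/2g = 215.34 + 61.26 + 0.702 = 277.30 m.
ψ₂ = H − z₂ − v₂²/2g = 277.30 − 209.90 − 1.437 = 65.96 m.
P₂ = ρgψ₂ = 1000 × 9.81 × 65.96 ≈ 647 kPa.

P₂ ≈ 647 kPa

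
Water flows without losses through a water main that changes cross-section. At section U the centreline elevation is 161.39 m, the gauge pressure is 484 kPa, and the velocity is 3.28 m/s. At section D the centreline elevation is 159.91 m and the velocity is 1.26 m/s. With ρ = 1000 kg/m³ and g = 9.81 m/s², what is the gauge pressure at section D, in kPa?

P₂ ≈ 503 kPa

Pressure head at U: ψ₁ = P₁/(ρg) = 484×1000 / (1000 × 9.81) = 49.34 m.
Velocity heads: v₁²/2g = 3.28²/19.62 = 0.548 m; v₂²/2g = 1.26²/19.62 = 0.081 m.
Total head H = z₁ + ψ₁ + v₁²/2g = 161.39 + 49.34 + 0.548 = 211.28 m.
ψ₂ = H − z₂ − v₂²/2g = 211.28 − 159.91 − 0.081 = 51.29 m.
P₂ = ρgψ₂ = 1000 × 9.81 × 51.29 ≈ 503 kPa.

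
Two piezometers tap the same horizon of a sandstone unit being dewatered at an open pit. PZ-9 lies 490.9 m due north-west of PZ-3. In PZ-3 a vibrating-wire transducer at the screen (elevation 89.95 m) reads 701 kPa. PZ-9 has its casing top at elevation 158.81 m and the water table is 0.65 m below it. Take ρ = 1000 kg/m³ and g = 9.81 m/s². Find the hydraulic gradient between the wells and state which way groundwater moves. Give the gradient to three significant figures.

i ≈ 0.00662; groundwater flows toward the north-west

Pressure head at PZ-3: ψ = P/(ρg) = 701×1000 / (1000 × 9.81) = 71.46 m.
Total head at PZ-3: h = z + ψ = 89.95 + 71.46 = 161.41 m.
Total head at PZ-9: h = 158.81 − 0.65 = 158.16 m.
Head difference: h(PZ-3) − h(PZ-9) = 161.41 − 158.16 = 3.25 m.
Hydraulic gradient: i = |Δh| / L = 3.25 / 490.9 = 0.00662.
Flow is from higher to lower head: from PZ-3 toward PZ-9, i.e. toward the north-west.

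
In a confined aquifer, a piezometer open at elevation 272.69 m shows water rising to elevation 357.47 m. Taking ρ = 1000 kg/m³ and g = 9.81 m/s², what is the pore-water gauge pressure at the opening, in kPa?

Pressure head ψ = h − z = 357.47 − 272.69 = 84.78 m.
P = ρgψ = 1000 × 9.81 × 84.78 = 831692 Pa ≈ 832 kPa.

P ≈ 832 kPa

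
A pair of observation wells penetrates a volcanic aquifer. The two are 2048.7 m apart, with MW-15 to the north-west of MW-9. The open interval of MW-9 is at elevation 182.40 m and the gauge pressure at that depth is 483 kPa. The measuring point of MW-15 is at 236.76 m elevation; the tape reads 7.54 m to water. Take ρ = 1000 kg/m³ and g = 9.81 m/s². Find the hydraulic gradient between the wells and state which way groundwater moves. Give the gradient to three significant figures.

Pressure head at MW-9: ψ = P/(ρg) = 483×1000 / (1000 × 9.81) = 49.24 m.
Total head at MW-9: h = z + ψ = 182.40 + 49.24 = 231.64 m.
Total head at MW-15: h = 236.76 − 7.54 = 229.22 m.
Head difference: h(MW-9) − h(MW-15) = 231.64 − 229.22 = 2.42 m.
Hydraulic gradient: i = |Δh| / L = 2.42 / 2048.7 = 0.00118.
Flow is from higher to lower head: from MW-9 toward MW-15, i.e. toward the north-west.

i ≈ 0.00118; groundwater flows toward the north-west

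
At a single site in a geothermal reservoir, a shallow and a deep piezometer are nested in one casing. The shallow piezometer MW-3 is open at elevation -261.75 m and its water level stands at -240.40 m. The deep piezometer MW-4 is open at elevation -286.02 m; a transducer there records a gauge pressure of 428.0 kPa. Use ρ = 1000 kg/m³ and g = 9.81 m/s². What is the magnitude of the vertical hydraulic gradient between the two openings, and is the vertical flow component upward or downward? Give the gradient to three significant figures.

Total head at MW-3: h = -240.40 m (water level in the standpipe).
Pressure head at MW-4: ψ = P/(ρg) = 428.0×1000 / (1000 × 9.81) = 43.63 m.
Total head at MW-4: h = z + ψ = -286.02 + 43.63 = -242.39 m.
Δh = h(MW-3) − h(MW-4) = -240.40 − (-242.39) = 1.99 m.
Vertical separation Δz = -261.75 − (-286.02) = 24.27 m.
|i_v| = |Δh| / Δz = 1.99 / 24.27 = 0.0820.
Head is higher in the shallow piezometer, so vertical flow is downward (recharge condition).

|i_v| ≈ 0.0820; vertical flow is downward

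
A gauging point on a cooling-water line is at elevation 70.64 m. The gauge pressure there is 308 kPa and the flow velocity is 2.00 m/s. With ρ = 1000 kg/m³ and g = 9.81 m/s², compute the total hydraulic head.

Pressure head ψ = P/(ρg) = 308×1000 / (1000 × 9.81) = 31.40 m.
Velocity head = v²/(2g) = 2.00² / (2 × 9.81) = 0.204 m.
h = z + ψ + v²/(2g) = 70.64 + 31.40 + 0.204 = 102.24 m.

h ≈ 102.24 m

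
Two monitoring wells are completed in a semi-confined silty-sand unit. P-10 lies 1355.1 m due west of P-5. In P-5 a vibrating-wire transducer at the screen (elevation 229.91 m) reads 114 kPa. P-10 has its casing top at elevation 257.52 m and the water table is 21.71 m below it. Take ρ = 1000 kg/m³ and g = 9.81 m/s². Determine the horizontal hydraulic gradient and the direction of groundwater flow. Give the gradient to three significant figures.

i ≈ 0.00422; groundwater flows toward the west

Pressure head at P-5: ψ = P/(ρg) = 114×1000 / (1000 × 9.81) = 11.62 m.
Total head at P-5: h = z + ψ = 229.91 + 11.62 = 241.53 m.
Total head at P-10: h = 257.52 − 21.71 = 235.81 m.
Head difference: h(P-5) − h(P-10) = 241.53 − 235.81 = 5.72 m.
Hydraulic gradient: i = |Δh| / L = 5.72 / 1355.1 = 0.00422.
Flow is from higher to lower head: from P-5 toward P-10, i.e. toward the west.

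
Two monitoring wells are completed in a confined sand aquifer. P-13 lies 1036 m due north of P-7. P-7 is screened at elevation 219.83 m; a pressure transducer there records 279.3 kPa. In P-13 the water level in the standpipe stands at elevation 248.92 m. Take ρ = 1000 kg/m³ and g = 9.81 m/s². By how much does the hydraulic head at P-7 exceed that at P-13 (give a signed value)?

Δh ≈ -0.62 m

Pressure head at P-7: ψ = P/(ρg) = 279.3×1000 / (1000 × 9.81) = 28.47 m.
Total head at P-7: h = z + ψ = 219.83 + 28.47 = 248.30 m.
Total head at P-13: h = 248.92 m (water level in the piezometer is the total head).
Head difference: h(P-7) − h(P-13) = 248.30 − 248.92 = -0.62 m.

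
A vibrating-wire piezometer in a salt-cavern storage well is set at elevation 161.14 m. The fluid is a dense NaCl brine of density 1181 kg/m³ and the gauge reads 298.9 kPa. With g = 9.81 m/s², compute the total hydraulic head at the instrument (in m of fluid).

ψ = P/(ρg) = 298.9×1000 / (1181 × 9.81) = 25.80 m.
h = z + ψ = 161.14 + 25.80 = 186.94 m.

h ≈ 186.94 m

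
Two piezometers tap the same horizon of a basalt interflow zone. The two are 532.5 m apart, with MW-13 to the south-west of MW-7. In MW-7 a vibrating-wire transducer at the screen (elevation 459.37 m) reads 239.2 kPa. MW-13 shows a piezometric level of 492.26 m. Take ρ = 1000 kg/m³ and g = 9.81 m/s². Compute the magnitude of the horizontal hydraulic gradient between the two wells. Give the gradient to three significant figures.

i ≈ 0.0160

Pressure head at MW-7: ψ = P/(ρg) = 239.2×1000 / (1000 × 9.81) = 24.38 m.
Total head at MW-7: h = z + ψ = 459.37 + 24.38 = 483.75 m.
Total head at MW-13: h = 492.26 m (water level in the piezometer is the total head).
Head difference: h(MW-7) − h(MW-13) = 483.75 − 492.26 = -8.51 m.
Hydraulic gradient: i = |Δh| / L = 8.51 / 532.5 = 0.0160.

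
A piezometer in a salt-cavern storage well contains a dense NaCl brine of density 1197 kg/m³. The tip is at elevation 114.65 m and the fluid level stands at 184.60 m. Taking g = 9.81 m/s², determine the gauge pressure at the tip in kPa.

Pressure head ψ = h − z = 184.60 − 114.65 = 69.95 m.
P = ρgψ = 1197 × 9.81 × 69.95 = 821393 Pa ≈ 821 kPa.

P ≈ 821 kPa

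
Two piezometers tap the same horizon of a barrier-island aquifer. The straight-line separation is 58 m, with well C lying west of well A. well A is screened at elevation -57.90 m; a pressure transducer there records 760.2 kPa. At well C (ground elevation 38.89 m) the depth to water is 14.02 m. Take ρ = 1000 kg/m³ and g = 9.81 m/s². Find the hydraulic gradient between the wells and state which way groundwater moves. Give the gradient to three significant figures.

Pressure head at well A: ψ = P/(ρg) = 760.2×1000 / (1000 × 9.81) = 77.49 m.
Total head at well A: h = z + ψ = -57.90 + 77.49 = 19.59 m.
Total head at well C: h = 38.89 − 14.02 = 24.87 m.
Head difference: h(well A) − h(well C) = 19.59 − 24.87 = -5.28 m.
Hydraulic gradient: i = |Δh| / L = 5.28 / 58 = 0.0910.
Flow is from higher to lower head: from well C toward well A, i.e. toward the east.

i ≈ 0.0910; groundwater flows toward the east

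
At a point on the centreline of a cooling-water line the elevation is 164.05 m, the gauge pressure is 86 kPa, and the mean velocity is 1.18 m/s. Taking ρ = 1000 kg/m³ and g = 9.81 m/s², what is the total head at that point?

Pressure head ψ = P/(ρg) = 86×1000 / (1000 × 9.81) = 8.77 m.
Velocity head = v²/(2g) = 1.18² / (2 × 9.81) = 0.071 m.
h = z + ψ + v²/(2g) = 164.05 + 8.77 + 0.071 = 172.89 m.

h ≈ 172.89 m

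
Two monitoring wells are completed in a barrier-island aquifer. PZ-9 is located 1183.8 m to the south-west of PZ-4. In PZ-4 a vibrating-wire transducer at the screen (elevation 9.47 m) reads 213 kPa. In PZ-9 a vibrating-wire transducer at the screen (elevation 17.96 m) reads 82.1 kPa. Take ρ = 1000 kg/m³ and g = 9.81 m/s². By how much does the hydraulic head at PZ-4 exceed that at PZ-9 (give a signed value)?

Pressure head at PZ-4: ψ = P/(ρg) = 213×1000 / (1000 × 9.81) = 21.71 m.
Total head at PZ-4: h = z + ψ = 9.47 + 21.71 = 31.18 m.
Pressure head at PZ-9: ψ = P/(ρg) = 82.1×1000 / (1000 × 9.81) = 8.37 m.
Total head at PZ-9: h = z + ψ = 17.96 + 8.37 = 26.33 m.
Head difference: h(PZ-4) − h(PZ-9) = 31.18 − 26.33 = 4.85 m.

Δh ≈ 4.85 m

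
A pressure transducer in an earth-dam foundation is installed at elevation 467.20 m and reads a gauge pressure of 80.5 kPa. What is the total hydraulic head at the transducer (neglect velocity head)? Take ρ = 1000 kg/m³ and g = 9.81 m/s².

ψ = P/(ρg) = 80.5×1000 / (1000 × 9.81) = 8.21 m.
h = z + ψ = 467.20 + 8.21 = 475.41 m.

h ≈ 475.41 m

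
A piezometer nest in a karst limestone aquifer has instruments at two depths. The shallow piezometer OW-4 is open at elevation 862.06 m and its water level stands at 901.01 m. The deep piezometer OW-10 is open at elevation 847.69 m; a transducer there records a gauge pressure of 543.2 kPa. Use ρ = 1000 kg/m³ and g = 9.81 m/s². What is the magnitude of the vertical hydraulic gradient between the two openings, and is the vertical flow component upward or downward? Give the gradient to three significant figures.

Total head at OW-4: h = 901.01 m (water level in the standpipe).
Pressure head at OW-10: ψ = P/(ρg) = 543.2×1000 / (1000 × 9.81) = 55.37 m.
Total head at OW-10: h = z + ψ = 847.69 + 55.37 = 903.06 m.
Δh = h(OW-4) − h(OW-10) = 901.01 − 903.06 = -2.05 m.
Vertical separation Δz = 862.06 − 847.69 = 14.37 m.
|i_v| = |Δh| / Δz = 2.05 / 14.37 = 0.143.
Head is higher in the deep piezometer, so vertical flow is upward (discharge condition).

|i_v| ≈ 0.143; vertical flow is upward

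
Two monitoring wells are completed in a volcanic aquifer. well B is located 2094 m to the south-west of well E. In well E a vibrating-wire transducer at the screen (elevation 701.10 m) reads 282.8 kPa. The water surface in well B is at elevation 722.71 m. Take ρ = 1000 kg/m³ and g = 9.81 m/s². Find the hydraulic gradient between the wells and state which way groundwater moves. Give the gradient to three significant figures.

Pressure head at well E: ψ = P/(ρg) = 282.8×1000 / (1000 × 9.81) = 28.83 m.
Total head at well E: h = z + ψ = 701.10 + 28.83 = 729.93 m.
Total head at well B: h = 722.71 m (water level in the piezometer is the total head).
Head difference: h(well E) − h(well B) = 729.93 − 722.71 = 7.22 m.
Hydraulic gradient: i = |Δh| / L = 7.22 / 2094 = 0.00345.
Flow is from higher to lower head: from well E toward well B, i.e. toward the south-west.

i ≈ 0.00345; groundwater flows toward the south-west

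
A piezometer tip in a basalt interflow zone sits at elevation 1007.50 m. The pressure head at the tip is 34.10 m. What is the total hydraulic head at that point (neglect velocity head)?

h = z + ψ = 1007.50 + 34.10 = 1041.60 m.

h ≈ 1041.60 m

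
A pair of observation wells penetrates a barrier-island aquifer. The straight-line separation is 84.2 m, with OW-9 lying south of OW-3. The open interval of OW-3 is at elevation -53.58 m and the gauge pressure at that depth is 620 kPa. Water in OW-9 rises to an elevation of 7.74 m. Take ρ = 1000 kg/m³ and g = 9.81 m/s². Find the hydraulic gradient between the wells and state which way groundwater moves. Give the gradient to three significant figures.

Pressure head at OW-3: ψ = P/(ρg) = 620×1000 / (1000 × 9.81) = 63.20 m.
Total head at OW-3: h = z + ψ = -53.58 + 63.20 = 9.62 m.
Total head at OW-9: h = 7.74 m (water level in the piezometer is the total head).
Head difference: h(OW-3) − h(OW-9) = 9.62 − 7.74 = 1.88 m.
Hydraulic gradient: i = |Δh| / L = 1.88 / 84.2 = 0.0223.
Flow is from higher to lower head: from OW-3 toward OW-9, i.e. toward the south.

i ≈ 0.0223; groundwater flows toward the south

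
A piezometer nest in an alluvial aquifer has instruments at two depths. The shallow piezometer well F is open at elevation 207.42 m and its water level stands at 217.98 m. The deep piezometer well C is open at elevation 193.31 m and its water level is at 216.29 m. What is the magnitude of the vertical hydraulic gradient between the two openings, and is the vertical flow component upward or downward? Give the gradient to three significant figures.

Total head at well F: h = 217.98 m (water level in the standpipe).
Total head at well C: h = 216.29 m.
Δh = h(well F) − h(well C) = 217.98 − 216.29 = 1.69 m.
Vertical separation Δz = 207.42 − 193.31 = 14.11 m.
|i_v| = |Δh| / Δz = 1.69 / 14.11 = 0.120.
Head is higher in the shallow piezometer, so vertical flow is downward (recharge condition).

|i_v| ≈ 0.120; vertical flow is downward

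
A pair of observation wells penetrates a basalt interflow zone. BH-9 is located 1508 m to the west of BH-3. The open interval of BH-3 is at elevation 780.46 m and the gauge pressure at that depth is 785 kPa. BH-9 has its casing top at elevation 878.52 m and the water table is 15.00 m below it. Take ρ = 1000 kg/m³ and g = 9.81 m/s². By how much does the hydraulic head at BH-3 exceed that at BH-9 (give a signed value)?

Δh ≈ -3.04 m

Pressure head at BH-3: ψ = P/(ρg) = 785×1000 / (1000 × 9.81) = 80.02 m.
Total head at BH-3: h = z + ψ = 780.46 + 80.02 = 860.48 m.
Total head at BH-9: h = 878.52 − 15.00 = 863.52 m.
Head difference: h(BH-3) − h(BH-9) = 860.48 − 863.52 = -3.04 m.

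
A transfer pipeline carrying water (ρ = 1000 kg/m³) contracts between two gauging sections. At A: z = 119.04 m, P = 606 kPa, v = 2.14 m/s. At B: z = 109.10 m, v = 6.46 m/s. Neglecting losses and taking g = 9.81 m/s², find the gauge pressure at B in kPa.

Pressure head at A: ψ₁ = P₁/(ρg) = 606×1000 / (1000 × 9.81) = 61.77 m.
Velocity heads: v₁²/2g = 2.14²/19.62 = 0.233 m; v₂²/2g = 6.46²/19.62 = 2.127 m.
Total head H = z₁ + ψ₁ + v₁²/2g = 119.04 + 61.77 + 0.233 = 181.04 m.
ψ₂ = H − z₂ − v₂²/2g = 181.04 − 109.10 − 2.127 = 69.81 m.
P₂ = ρgψ₂ = 1000 × 9.81 × 69.81 ≈ 685 kPa.

P₂ ≈ 685 kPa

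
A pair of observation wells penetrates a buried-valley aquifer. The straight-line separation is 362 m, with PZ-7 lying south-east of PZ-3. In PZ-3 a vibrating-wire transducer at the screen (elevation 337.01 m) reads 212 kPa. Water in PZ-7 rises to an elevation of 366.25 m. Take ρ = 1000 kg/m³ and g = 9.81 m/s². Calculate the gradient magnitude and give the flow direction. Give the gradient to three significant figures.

i ≈ 0.0211; groundwater flows toward the north-west

Pressure head at PZ-3: ψ = P/(ρg) = 212×1000 / (1000 × 9.81) = 21.61 m.
Total head at PZ-3: h = z + ψ = 337.01 + 21.61 = 358.62 m.
Total head at PZ-7: h = 366.25 m (water level in the piezometer is the total head).
Head difference: h(PZ-3) − h(PZ-7) = 358.62 − 366.25 = -7.63 m.
Hydraulic gradient: i = |Δh| / L = 7.63 / 362 = 0.0211.
Flow is from higher to lower head: from PZ-7 toward PZ-3, i.e. toward the north-west.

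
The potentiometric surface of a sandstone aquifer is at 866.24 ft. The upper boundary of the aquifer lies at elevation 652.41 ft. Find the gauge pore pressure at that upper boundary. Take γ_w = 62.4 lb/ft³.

Pressure head at the aquifer top: ψ = h − z = 866.24 − 652.41 = 213.83 ft.
P = γψ/144 = 62.4 × 213.83 / 144 = 92.7 psi.

P ≈ 92.7 psi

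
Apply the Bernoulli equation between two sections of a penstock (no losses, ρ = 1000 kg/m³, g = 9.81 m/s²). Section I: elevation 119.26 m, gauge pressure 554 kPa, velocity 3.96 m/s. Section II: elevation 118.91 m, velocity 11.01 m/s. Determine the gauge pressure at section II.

Pressure head at I: ψ₁ = P₁/(ρg) = 554×1000 / (1000 × 9.81) = 56.47 m.
Velocity heads: v₁²/2g = 3.96²/19.62 = 0.799 m; v₂²/2g = 11.01²/19.62 = 6.178 m.
Total head H = z₁ + ψ₁ + v₁²/2g = 119.26 + 56.47 + 0.799 = 176.53 m.
ψ₂ = H − z₂ − v₂²/2g = 176.53 − 118.91 − 6.178 = 51.44 m.
P₂ = ρgψ₂ = 1000 × 9.81 × 51.44 ≈ 505 kPa.

P₂ ≈ 505 kPa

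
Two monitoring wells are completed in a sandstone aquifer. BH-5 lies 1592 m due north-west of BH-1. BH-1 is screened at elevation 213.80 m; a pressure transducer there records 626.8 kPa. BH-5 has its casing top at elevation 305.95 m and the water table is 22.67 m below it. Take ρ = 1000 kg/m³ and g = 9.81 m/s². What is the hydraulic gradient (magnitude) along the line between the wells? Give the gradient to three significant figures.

Pressure head at BH-1: ψ = P/(ρg) = 626.8×1000 / (1000 × 9.81) = 63.89 m.
Total head at BH-1: h = z + ψ = 213.80 + 63.89 = 277.69 m.
Total head at BH-5: h = 305.95 − 22.67 = 283.28 m.
Head difference: h(BH-1) − h(BH-5) = 277.69 − 283.28 = -5.59 m.
Hydraulic gradient: i = |Δh| / L = 5.59 / 1592 = 0.00351.

i ≈ 0.00351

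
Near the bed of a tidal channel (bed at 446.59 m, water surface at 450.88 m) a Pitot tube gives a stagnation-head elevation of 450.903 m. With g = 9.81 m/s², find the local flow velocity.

v ≈ 0.672 m/s

Near the bed, under hydrostatic conditions, the piezometric head (z + ψ) equals the free-surface elevation, 450.88 m.
Velocity head = total − piezometric = 450.903 − 450.88 = 0.023 m.
v = √(2g·h_v) = √(2 × 9.81 × 0.023) = 0.672 m/s.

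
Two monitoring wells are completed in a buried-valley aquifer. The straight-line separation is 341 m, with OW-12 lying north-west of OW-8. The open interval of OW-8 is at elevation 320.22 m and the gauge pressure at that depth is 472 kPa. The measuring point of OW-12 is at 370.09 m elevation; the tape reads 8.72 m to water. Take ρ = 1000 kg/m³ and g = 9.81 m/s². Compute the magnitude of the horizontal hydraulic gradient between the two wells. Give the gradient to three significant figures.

i ≈ 0.0204

Pressure head at OW-8: ψ = P/(ρg) = 472×1000 / (1000 × 9.81) = 48.11 m.
Total head at OW-8: h = z + ψ = 320.22 + 48.11 = 368.33 m.
Total head at OW-12: h = 370.09 − 8.72 = 361.37 m.
Head difference: h(OW-8) − h(OW-12) = 368.33 − 361.37 = 6.96 m.
Hydraulic gradient: i = |Δh| / L = 6.96 / 341 = 0.0204.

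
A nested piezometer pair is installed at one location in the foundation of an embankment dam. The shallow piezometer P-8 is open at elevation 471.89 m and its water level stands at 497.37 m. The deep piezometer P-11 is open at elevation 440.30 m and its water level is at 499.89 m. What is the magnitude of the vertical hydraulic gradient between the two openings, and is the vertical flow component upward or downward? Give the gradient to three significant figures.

Total head at P-8: h = 497.37 m (water level in the standpipe).
Total head at P-11: h = 499.89 m.
Δh = h(P-8) − h(P-11) = 497.37 − 499.89 = -2.52 m.
Vertical separation Δz = 471.89 − 440.30 = 31.59 m.
|i_v| = |Δh| / Δz = 2.52 / 31.59 = 0.0798.
Head is higher in the deep piezometer, so vertical flow is upward (discharge condition).

|i_v| ≈ 0.0798; vertical flow is upward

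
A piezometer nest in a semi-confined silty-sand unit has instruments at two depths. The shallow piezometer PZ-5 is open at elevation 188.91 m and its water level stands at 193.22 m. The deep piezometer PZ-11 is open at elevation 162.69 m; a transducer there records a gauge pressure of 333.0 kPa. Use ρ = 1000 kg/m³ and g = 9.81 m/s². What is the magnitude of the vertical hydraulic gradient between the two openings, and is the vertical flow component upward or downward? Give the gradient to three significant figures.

|i_v| ≈ 0.130; vertical flow is upward

Total head at PZ-5: h = 193.22 m (water level in the standpipe).
Pressure head at PZ-11: ψ = P/(ρg) = 333.0×1000 / (1000 × 9.81) = 33.94 m.
Total head at PZ-11: h = z + ψ = 162.69 + 33.94 = 196.63 m.
Δh = h(PZ-5) − h(PZ-11) = 193.22 − 196.63 = -3.41 m.
Vertical separation Δz = 188.91 − 162.69 = 26.22 m.
|i_v| = |Δh| / Δz = 3.41 / 26.22 = 0.130.
Head is higher in the deep piezometer, so vertical flow is upward (discharge condition).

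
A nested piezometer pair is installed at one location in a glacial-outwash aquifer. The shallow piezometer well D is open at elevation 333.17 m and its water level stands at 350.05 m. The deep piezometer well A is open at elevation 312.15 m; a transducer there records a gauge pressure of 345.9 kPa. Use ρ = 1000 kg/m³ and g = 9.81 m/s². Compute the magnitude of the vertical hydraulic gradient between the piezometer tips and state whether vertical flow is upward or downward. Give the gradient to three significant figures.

|i_v| ≈ 0.126; vertical flow is downward

Total head at well D: h = 350.05 m (water level in the standpipe).
Pressure head at well A: ψ = P/(ρg) = 345.9×1000 / (1000 × 9.81) = 35.26 m.
Total head at well A: h = z + ψ = 312.15 + 35.26 = 347.41 m.
Δh = h(well D) − h(well A) = 350.05 − 347.41 = 2.64 m.
Vertical separation Δz = 333.17 − 312.15 = 21.02 m.
|i_v| = |Δh| / Δz = 2.64 / 21.02 = 0.126.
Head is higher in the shallow piezometer, so vertical flow is downward (recharge condition).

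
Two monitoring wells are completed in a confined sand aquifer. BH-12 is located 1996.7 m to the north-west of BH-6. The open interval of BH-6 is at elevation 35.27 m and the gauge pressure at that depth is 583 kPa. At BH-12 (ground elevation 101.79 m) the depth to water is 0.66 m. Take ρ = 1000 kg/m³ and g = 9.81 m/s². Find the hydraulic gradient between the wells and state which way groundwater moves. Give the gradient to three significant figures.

i ≈ 0.00322; groundwater flows toward the south-east

Pressure head at BH-6: ψ = P/(ρg) = 583×1000 / (1000 × 9.81) = 59.43 m.
Total head at BH-6: h = z + ψ = 35.27 + 59.43 = 94.70 m.
Total head at BH-12: h = 101.79 − 0.66 = 101.13 m.
Head difference: h(BH-6) − h(BH-12) = 94.70 − 101.13 = -6.43 m.
Hydraulic gradient: i = |Δh| / L = 6.43 / 1996.7 = 0.00322.
Flow is from higher to lower head: from BH-12 toward BH-6, i.e. toward the south-east.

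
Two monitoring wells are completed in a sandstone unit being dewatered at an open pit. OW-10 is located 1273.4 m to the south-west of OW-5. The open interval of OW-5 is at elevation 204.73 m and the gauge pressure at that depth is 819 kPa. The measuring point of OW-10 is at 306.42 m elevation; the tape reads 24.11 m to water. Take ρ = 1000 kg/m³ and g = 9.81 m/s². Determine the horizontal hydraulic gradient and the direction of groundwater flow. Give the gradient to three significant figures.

Pressure head at OW-5: ψ = P/(ρg) = 819×1000 / (1000 × 9.81) = 83.49 m.
Total head at OW-5: h = z + ψ = 204.73 + 83.49 = 288.22 m.
Total head at OW-10: h = 306.42 − 24.11 = 282.31 m.
Head difference: h(OW-5) − h(OW-10) = 288.22 − 282.31 = 5.91 m.
Hydraulic gradient: i = |Δh| / L = 5.91 / 1273.4 = 0.00464.
Flow is from higher to lower head: from OW-5 toward OW-10, i.e. toward the south-west.

i ≈ 0.00464; groundwater flows toward the south-west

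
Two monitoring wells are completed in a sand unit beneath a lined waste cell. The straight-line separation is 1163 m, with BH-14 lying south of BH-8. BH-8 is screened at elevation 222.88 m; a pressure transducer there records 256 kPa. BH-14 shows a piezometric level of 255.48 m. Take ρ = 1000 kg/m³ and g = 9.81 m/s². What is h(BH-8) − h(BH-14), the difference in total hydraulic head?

Δh ≈ -6.50 m

Pressure head at BH-8: ψ = P/(ρg) = 256×1000 / (1000 × 9.81) = 26.10 m.
Total head at BH-8: h = z + ψ = 222.88 + 26.10 = 248.98 m.
Total head at BH-14: h = 255.48 m (water level in the piezometer is the total head).
Head difference: h(BH-8) − h(BH-14) = 248.98 − 255.48 = -6.50 m.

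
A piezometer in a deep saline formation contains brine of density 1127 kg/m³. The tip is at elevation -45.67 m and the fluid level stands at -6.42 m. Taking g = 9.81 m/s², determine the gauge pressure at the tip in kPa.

P ≈ 434 kPa

Pressure head ψ = h − z = -6.42 − (-45.67) = 39.25 m.
P = ρgψ = 1127 × 9.81 × 39.25 = 433943 Pa ≈ 434 kPa.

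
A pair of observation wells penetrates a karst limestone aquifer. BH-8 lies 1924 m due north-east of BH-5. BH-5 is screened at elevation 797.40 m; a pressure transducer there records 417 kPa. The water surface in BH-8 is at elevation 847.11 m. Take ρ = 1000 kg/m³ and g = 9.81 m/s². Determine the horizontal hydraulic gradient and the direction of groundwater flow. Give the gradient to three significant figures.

i ≈ 0.00374; groundwater flows toward the south-west

Pressure head at BH-5: ψ = P/(ρg) = 417×1000 / (1000 × 9.81) = 42.51 m.
Total head at BH-5: h = z + ψ = 797.40 + 42.51 = 839.91 m.
Total head at BH-8: h = 847.11 m (water level in the piezometer is the total head).
Head difference: h(BH-5) − h(BH-8) = 839.91 − 847.11 = -7.20 m.
Hydraulic gradient: i = |Δh| / L = 7.20 / 1924 = 0.00374.
Flow is from higher to lower head: from BH-8 toward BH-5, i.e. toward the south-west.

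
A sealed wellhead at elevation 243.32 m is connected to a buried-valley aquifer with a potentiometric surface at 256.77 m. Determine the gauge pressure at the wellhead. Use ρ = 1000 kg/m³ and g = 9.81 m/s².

P ≈ 132 kPa

Head above the cap: Δh = 256.77 − 243.32 = 13.45 m.
P = ρgΔh = 1000 × 9.81 × 13.45 = 131944 Pa ≈ 132 kPa.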